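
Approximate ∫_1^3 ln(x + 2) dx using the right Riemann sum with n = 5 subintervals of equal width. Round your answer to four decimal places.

2.8517

Δx = (3 − 1)/5 = 0.4.
Right endpoints: 1.4, 1.8, 2.2, 2.6, 3.
f(1.4) ≈ 1.2238, f(1.8) ≈ 1.3350, f(2.2) ≈ 1.4351, f(2.6) ≈ 1.5261, f(3) ≈ 1.6094.
Sum = Δx · [f(1.4) + f(1.8) + f(2.2) + f(2.6) + f(3)].
Sum ≈ 2.8517.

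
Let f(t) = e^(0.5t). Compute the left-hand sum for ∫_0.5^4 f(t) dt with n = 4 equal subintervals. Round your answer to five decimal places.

9.73325

Δt = (4 − 0.5)/4 = 0.875.
Left endpoints: 0.5, 1.375, 2.25, 3.125.
f(0.5) ≈ 1.28403, f(1.375) ≈ 1.98874, f(2.25) ≈ 3.08022, f(3.125) ≈ 4.77073.
Sum = Δt · [f(0.5) + f(1.375) + f(2.25) + f(3.125)].
Sum ≈ 9.73325.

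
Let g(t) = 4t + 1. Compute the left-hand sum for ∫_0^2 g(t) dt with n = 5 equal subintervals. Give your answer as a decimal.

Δt = (2 − 0)/5 = 0.4.
Left endpoints: 0, 0.4, 0.8, 1.2, 1.6.
g(0) = 1, g(0.4) = 2.6, g(0.8) = 4.2, g(1.2) = 5.8, g(1.6) = 7.4.
Sum = Δt · [g(0) + g(0.4) + g(0.8) + g(1.2) + g(1.6)].
Sum = 8.4.

8.4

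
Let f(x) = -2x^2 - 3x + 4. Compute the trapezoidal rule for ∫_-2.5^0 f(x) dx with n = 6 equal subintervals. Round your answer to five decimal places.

8.81366

Δx = (0 − (-2.5))/6 = 5/12.
f(-2.5) = -1, f(-25/12) = 113/72, f(-5/3) = 31/9, f(-1.25) = 4.625, f(-5/6) = 46/9, f(-5/12) = 353/72, f(0) = 4.
T_6 = (Δx/2)·[f(x_0) + 2f(x_1) + ... + 2f(x_{5}) + f(x_6)].
Sum ≈ 8.81366.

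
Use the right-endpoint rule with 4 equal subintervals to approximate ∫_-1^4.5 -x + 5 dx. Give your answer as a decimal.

Δx = (4.5 − (-1))/4 = 1.375.
Right endpoints: 0.375, 1.75, 3.125, 4.5.
f(0.375) = 4.625, f(1.75) = 3.25, f(3.125) = 1.875, f(4.5) = 0.5.
Sum = Δx · [f(0.375) + f(1.75) + f(3.125) + f(4.5)].
Sum = 14.09375.

14.09375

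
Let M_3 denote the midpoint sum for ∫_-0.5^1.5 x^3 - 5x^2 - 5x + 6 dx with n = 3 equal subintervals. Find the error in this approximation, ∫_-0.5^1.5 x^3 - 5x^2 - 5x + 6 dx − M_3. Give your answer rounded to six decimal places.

-0.259259

Exact integral: ∫_-0.5^1.5 f(x) dx ≈ 2.41666667.
M_3 ≈ 2.67592593.
Error ≈ 2.41666667 − 2.67592593 ≈ -0.259259.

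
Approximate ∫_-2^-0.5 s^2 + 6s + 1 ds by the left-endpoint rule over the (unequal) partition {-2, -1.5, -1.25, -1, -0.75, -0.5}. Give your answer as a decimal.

-7.90625

Subinterval widths: 0.5, 0.25, 0.25, 0.25, 0.25.
Left endpoints: -2, -1.5, -1.25, -1, -0.75.
f(-2) = -7, f(-1.5) = -5.75, f(-1.25) = -4.9375, f(-1) = -4, f(-0.75) = -2.9375.
Sum = Σ Δs_i · f(s_i).
Sum = -7.90625.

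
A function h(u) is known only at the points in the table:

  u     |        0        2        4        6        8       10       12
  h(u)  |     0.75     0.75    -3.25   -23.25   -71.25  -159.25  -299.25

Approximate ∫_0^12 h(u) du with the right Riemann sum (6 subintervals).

-1111

Δu = 2.
Sum = 2·[0.75 + (-3.25) + (-23.25) + (-71.25) + (-159.25) + (-299.25)] = -1111.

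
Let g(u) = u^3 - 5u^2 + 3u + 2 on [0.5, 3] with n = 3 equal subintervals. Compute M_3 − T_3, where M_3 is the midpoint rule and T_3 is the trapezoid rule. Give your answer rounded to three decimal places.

-0.109

M_3 ≈ -6.46846.
T_3 ≈ -6.35995.
M_3 − T_3 ≈ -0.109.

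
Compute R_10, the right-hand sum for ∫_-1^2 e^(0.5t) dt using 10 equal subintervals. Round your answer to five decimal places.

4.54818

Δt = (2 − (-1))/10 = 0.3.
Right endpoints: -0.7, -0.4, -0.1, 0.2, 0.5, 0.8, 1.1, 1.4, 1.7, 2.
f(-0.7) ≈ 0.70469, f(-0.4) ≈ 0.81873, f(-0.1) ≈ 0.95123, f(0.2) ≈ 1.10517, f(0.5) ≈ 1.28403, f(0.8) ≈ 1.49182, f(1.1) ≈ 1.73325, f(1.4) ≈ 2.01375, f(1.7) ≈ 2.33965, f(2) ≈ 2.71828.
Sum = Δt · [f(-0.7) + f(-0.4) + f(-0.1) + ...].
Sum ≈ 4.54818.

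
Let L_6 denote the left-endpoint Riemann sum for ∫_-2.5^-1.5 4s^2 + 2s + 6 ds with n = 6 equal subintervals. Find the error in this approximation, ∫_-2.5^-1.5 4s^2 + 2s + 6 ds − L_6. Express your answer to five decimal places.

-1.18519

Exact integral: ∫_-2.5^-1.5 f(s) ds ≈ 18.3333333.
L_6 ≈ 19.5185185.
Error ≈ 18.3333333 − 19.5185185 ≈ -1.18519.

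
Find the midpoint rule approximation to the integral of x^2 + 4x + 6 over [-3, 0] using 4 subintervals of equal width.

Δx = (0 − (-3))/4 = 0.75.
Midpoints: -2.625, -1.875, -1.125, -0.375.
f(-2.625) = 2.390625, f(-1.875) = 2.015625, f(-1.125) = 2.765625, f(-0.375) = 4.640625.
Sum = Δx · [f(-2.625) + f(-1.875) + f(-1.125) + f(-0.375)].
Sum = 8.859375.

8.859375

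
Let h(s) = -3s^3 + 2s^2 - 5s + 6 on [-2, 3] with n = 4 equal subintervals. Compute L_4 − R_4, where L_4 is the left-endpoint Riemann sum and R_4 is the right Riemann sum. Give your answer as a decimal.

L_4 = 63.828125.
R_4 = -86.171875.
L_4 − R_4 = 150.

150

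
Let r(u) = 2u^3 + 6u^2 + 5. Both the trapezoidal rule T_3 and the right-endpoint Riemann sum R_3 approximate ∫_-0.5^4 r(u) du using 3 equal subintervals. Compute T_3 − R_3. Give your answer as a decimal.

T_3 = 306.5625.
R_3 = 473.625.
T_3 − R_3 = -167.0625.

-167.0625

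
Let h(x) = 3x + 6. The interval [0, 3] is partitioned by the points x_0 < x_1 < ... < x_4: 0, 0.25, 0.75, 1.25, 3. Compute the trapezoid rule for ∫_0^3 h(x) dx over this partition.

Subinterval widths: 0.25, 0.5, 0.5, 1.75.
h(0) = 6, h(0.25) = 6.75, h(0.75) = 8.25, h(1.25) = 9.75, h(3) = 15.
On each subinterval the trapezoid contributes (Δx_i/2)·[h(x_{i-1}) + h(x_i)].
Sum = 31.5.

31.5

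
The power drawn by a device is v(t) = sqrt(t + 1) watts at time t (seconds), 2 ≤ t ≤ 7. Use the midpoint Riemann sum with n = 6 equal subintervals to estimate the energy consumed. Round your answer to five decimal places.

Δt = (7 − 2)/6 = 5/6.
Midpoints: 29/12, 3.25, 49/12, 59/12, 5.75, 79/12.
v(29/12) ≈ 1.84842, v(3.25) ≈ 2.06155, v(49/12) ≈ 2.25462, v(59/12) ≈ 2.43242, v(5.75) ≈ 2.59808, v(79/12) ≈ 2.75379.
Sum = Δt · [v(29/12) + v(3.25) + v(49/12) + ...].
Sum ≈ 11.62407.

11.62407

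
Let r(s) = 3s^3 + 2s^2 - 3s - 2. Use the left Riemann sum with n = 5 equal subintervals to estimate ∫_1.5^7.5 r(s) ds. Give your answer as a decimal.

1809.15

Δs = (7.5 − 1.5)/5 = 1.2.
Left endpoints: 1.5, 2.7, 3.9, 5.1, 6.3.
r(1.5) = 8.125, r(2.7) = 63.529, r(3.9) = 194.677, r(5.1) = 432.673, r(6.3) = 808.621.
Sum = Δs · [r(1.5) + r(2.7) + r(3.9) + r(5.1) + r(6.3)].
Sum = 1809.15.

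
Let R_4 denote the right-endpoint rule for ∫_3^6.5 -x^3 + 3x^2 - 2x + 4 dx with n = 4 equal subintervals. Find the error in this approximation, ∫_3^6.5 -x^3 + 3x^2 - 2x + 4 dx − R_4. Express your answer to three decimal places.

Exact integral: ∫_3^6.5 f(x) dx = -197.640625.
R_4 ≈ -270.42285.
Error ≈ -197.640625 − (-270.42285) ≈ 72.782.

72.782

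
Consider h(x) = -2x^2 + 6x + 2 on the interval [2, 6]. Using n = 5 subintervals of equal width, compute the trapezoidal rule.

-35.52

Δx = (6 − 2)/5 = 0.8.
h(2) = 6, h(2.8) = 3.12, h(3.6) = -2.32, h(4.4) = -10.32, h(5.2) = -20.88, h(6) = -34.
T_5 = (Δx/2)·[h(x_0) + 2h(x_1) + ... + 2h(x_{4}) + h(x_5)].
Sum = -35.52.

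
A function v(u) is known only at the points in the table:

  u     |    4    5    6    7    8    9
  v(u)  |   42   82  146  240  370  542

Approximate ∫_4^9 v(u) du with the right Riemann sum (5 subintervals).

1380

Δu = 1.
Sum = 1·[82 + 146 + 240 + 370 + 542] = 1380.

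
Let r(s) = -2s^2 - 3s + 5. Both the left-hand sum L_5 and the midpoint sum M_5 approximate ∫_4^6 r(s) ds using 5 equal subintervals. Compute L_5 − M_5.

L_5 = -112.24.
M_5 = -121.28.
L_5 − M_5 = 9.04.

9.04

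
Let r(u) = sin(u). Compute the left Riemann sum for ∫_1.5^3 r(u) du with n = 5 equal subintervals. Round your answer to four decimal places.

1.1812

Δu = (3 − 1.5)/5 = 0.3.
Left endpoints: 1.5, 1.8, 2.1, 2.4, 2.7.
r(1.5) ≈ 0.9975, r(1.8) ≈ 0.9738, r(2.1) ≈ 0.8632, r(2.4) ≈ 0.6755, r(2.7) ≈ 0.4274.
Sum = Δu · [r(1.5) + r(1.8) + r(2.1) + r(2.4) + r(2.7)].
Sum ≈ 1.1812.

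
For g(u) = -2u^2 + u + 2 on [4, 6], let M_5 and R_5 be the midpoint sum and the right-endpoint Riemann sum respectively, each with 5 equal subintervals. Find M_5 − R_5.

7.76

M_5 = -87.28.
R_5 = -95.04.
M_5 − R_5 = 7.76.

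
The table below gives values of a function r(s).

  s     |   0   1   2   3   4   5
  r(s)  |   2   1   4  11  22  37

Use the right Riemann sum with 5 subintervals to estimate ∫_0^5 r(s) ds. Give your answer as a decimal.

Δs = 1.
Sum = 1·[1 + 4 + 11 + 22 + 37] = 75.

75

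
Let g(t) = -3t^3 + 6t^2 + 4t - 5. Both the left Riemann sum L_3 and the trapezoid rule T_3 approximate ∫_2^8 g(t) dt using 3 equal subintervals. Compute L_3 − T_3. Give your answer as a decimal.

L_3 = -990.
T_3 = -2118.
L_3 − T_3 = 1128.

1128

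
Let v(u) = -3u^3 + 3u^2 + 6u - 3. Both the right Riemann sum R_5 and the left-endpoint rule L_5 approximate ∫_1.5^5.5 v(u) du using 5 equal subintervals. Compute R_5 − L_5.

-304.8

R_5 = -612.06.
L_5 = -307.26.
R_5 − L_5 = -304.8.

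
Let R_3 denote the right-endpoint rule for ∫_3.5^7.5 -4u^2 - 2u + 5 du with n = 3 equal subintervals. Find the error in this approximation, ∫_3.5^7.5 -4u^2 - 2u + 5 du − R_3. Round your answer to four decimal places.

127.4074

Exact integral: ∫_3.5^7.5 f(u) du ≈ -529.333333.
R_3 ≈ -656.740741.
Error ≈ -529.333333 − (-656.740741) ≈ 127.4074.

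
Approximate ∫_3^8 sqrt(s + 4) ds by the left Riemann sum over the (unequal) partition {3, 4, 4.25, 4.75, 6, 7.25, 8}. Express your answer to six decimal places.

14.954972

Subinterval widths: 1, 0.25, 0.5, 1.25, 1.25, 0.75.
Left endpoints: 3, 4, 4.25, 4.75, 6, 7.25.
f(3) ≈ 2.645751, f(4) ≈ 2.828427, f(4.25) ≈ 2.872281, f(4.75) ≈ 2.958040, f(6) ≈ 3.162278, f(7.25) ≈ 3.354102.
Sum = Σ Δs_i · f(s_i).
Sum ≈ 14.954972.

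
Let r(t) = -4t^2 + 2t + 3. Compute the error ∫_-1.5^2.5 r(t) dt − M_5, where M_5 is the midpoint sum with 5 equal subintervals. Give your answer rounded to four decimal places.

-0.8533

Exact integral: ∫_-1.5^2.5 r(t) dt ≈ -9.333333.
M_5 = -8.48.
Error ≈ -9.333333 − (-8.48) ≈ -0.8533.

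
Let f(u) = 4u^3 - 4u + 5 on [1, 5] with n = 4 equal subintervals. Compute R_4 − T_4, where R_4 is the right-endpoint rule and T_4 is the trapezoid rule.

R_4 = 860.
T_4 = 620.
R_4 − T_4 = 240.

240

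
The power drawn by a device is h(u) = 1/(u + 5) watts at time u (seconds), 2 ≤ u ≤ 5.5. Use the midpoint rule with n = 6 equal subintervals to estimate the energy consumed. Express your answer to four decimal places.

0.4053

Δu = (5.5 − 2)/6 = 7/12.
Midpoints: 55/24, 2.875, 83/24, 97/24, 4.625, 125/24.
h(55/24) = 24/175, h(2.875) = 8/63, h(83/24) = 24/203, h(97/24) = 24/217, h(4.625) = 8/77, h(125/24) = 24/245.
Sum = Δu · [h(55/24) + h(2.875) + h(83/24) + ...].
Sum ≈ 0.4053.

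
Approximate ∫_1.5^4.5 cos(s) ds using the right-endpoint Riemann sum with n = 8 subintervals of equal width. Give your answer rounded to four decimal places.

-2.0046

Δs = (4.5 − 1.5)/8 = 0.375.
Right endpoints: 1.875, 2.25, 2.625, 3, 3.375, 3.75, 4.125, 4.5.
f(1.875) ≈ -0.2995, f(2.25) ≈ -0.6282, f(2.625) ≈ -0.8695, f(3) ≈ -0.9900, f(3.375) ≈ -0.9729, f(3.75) ≈ -0.8206, f(4.125) ≈ -0.5542, f(4.5) ≈ -0.2108.
Sum = Δs · [f(1.875) + f(2.25) + f(2.625) + ...].
Sum ≈ -2.0046.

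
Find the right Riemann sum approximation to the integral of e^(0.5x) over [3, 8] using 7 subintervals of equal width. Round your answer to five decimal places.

119.19480

Δx = (8 − 3)/7 = 5/7.
Right endpoints: 26/7, 31/7, 36/7, 41/7, 46/7, 51/7, 8.
f(26/7) ≈ 6.40541, f(31/7) ≈ 9.15487, f(36/7) ≈ 13.08450, f(41/7) ≈ 18.70090, f(46/7) ≈ 26.72807, f(51/7) ≈ 38.20083, f(8) ≈ 54.59815.
Sum = Δx · [f(26/7) + f(31/7) + f(36/7) + ...].
Sum ≈ 119.19480.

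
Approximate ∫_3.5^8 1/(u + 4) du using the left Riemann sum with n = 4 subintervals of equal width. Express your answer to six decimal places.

0.499268

Δu = (8 − 3.5)/4 = 1.125.
Left endpoints: 3.5, 4.625, 5.75, 6.875.
f(3.5) = 2/15, f(4.625) = 8/69, f(5.75) = 4/39, f(6.875) = 8/87.
Sum = Δu · [f(3.5) + f(4.625) + f(5.75) + f(6.875)].
Sum ≈ 0.499268.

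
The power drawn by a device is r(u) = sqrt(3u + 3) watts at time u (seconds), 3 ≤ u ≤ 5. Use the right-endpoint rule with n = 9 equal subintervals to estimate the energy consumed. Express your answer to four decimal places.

7.8191

Δu = (5 − 3)/9 = 2/9.
Right endpoints: 29/9, 31/9, 11/3, 35/9, 37/9, 13/3, 41/9, 43/9, 5.
r(29/9) ≈ 3.5590, r(31/9) ≈ 3.6515, r(11/3) ≈ 3.7417, r(35/9) ≈ 3.8297, r(37/9) ≈ 3.9158, r(13/3) ≈ 4.0000, r(41/9) ≈ 4.0825, r(43/9) ≈ 4.1633, r(5) ≈ 4.2426.
Sum = Δu · [r(29/9) + r(31/9) + r(11/3) + ...].
Sum ≈ 7.8191.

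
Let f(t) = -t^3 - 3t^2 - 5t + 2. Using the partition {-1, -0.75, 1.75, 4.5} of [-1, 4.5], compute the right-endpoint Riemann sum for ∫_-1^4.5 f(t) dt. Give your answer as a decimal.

Subinterval widths: 0.25, 2.5, 2.75.
Right endpoints: -0.75, 1.75, 4.5.
f(-0.75) = 4.484375, f(1.75) = -21.296875, f(4.5) = -172.375.
Sum = Σ Δt_i · f(t_i).
Sum = -526.15234375.

-526.15234375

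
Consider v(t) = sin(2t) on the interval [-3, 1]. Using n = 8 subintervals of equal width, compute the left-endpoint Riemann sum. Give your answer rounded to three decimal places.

0.472

Δt = (1 − (-3))/8 = 0.5.
Left endpoints: -3, -2.5, -2, -1.5, -1, -0.5, 0, 0.5.
v(-3) ≈ 0.279, v(-2.5) ≈ 0.959, v(-2) ≈ 0.757, v(-1.5) ≈ -0.141, v(-1) ≈ -0.909, v(-0.5) ≈ -0.841, v(0) ≈ 0.000, v(0.5) ≈ 0.841.
Sum = Δt · [v(-3) + v(-2.5) + v(-2) + ...].
Sum ≈ 0.472.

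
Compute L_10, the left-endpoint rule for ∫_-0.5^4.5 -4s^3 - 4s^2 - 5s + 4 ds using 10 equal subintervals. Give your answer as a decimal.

-450

Δs = (4.5 − (-0.5))/10 = 0.5.
Left endpoints: -0.5, 0, 0.5, 1, 1.5, 2, 2.5, 3, 3.5, 4.
f(-0.5) = 6, f(0) = 4, f(0.5) = 0, f(1) = -9, f(1.5) = -26, f(2) = -54, f(2.5) = -96, f(3) = -155, f(3.5) = -234, f(4) = -336.
Sum = Δs · [f(-0.5) + f(0) + f(0.5) + ...].
Sum = -450.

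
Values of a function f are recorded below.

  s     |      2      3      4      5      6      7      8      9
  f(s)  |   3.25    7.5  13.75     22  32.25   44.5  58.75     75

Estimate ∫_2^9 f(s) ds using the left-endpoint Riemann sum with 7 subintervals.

182

Δs = 1.
Sum = 1·[3.25 + 7.5 + 13.75 + 22 + 32.25 + 44.5 + 58.75] = 182.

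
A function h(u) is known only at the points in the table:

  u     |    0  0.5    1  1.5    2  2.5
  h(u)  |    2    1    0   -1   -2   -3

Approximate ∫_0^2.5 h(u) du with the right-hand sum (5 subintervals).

Δu = 0.5.
Sum = 0.5·[1 + 0 + (-1) + (-2) + (-3)] = -2.5.

-2.5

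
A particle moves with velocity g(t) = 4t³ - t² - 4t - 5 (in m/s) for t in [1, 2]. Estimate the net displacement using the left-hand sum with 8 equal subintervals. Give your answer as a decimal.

0.3984375

Δt = (2 − 1)/8 = 0.125.
Left endpoints: 1, 1.125, 1.25, 1.375, 1.5, 1.625, 1.75, 1.875.
g(1) = -6, g(1.125) = -5.0703125, g(1.25) = -3.75, g(1.375) = -1.9921875, g(1.5) = 0.25, g(1.625) = 3.0234375, g(1.75) = 6.375, g(1.875) = 10.3515625.
Sum = Δt · [g(1) + g(1.125) + g(1.25) + ...].
Sum = 0.3984375.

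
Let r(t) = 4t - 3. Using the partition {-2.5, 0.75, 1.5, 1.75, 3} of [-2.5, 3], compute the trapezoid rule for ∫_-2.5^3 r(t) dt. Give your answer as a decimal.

Subinterval widths: 3.25, 0.75, 0.25, 1.25.
r(-2.5) = -13, r(0.75) = 0, r(1.5) = 3, r(1.75) = 4, r(3) = 9.
On each subinterval the trapezoid contributes (Δt_i/2)·[r(t_{i-1}) + r(t_i)].
Sum = -11.

-11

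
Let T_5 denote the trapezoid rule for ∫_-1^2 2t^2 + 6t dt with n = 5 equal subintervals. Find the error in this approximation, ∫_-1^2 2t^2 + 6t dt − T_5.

Exact integral: ∫_-1^2 f(t) dt = 15.
T_5 = 15.36.
Error = 15 − 15.36 = -0.36.

-0.36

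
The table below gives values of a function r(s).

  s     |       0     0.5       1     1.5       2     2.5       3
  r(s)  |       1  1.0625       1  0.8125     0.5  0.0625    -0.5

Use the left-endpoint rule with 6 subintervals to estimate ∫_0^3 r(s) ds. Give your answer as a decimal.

2.21875

Δs = 0.5.
Sum = 0.5·[1 + 1.0625 + 1 + 0.8125 + 0.5 + 0.0625] = 2.21875.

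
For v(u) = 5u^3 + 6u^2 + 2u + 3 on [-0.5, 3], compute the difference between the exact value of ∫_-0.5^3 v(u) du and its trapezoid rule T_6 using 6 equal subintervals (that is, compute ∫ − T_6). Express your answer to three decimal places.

-4.913

Exact integral: ∫_-0.5^3 v(u) du = 174.671875.
T_6 ≈ 179.58464.
Error ≈ 174.671875 − 179.58464 ≈ -4.913.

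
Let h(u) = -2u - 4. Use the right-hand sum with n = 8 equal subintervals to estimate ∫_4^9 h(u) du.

Δu = (9 − 4)/8 = 0.625.
Right endpoints: 4.625, 5.25, 5.875, 6.5, 7.125, 7.75, 8.375, 9.
h(4.625) = -13.25, h(5.25) = -14.5, h(5.875) = -15.75, h(6.5) = -17, h(7.125) = -18.25, h(7.75) = -19.5, h(8.375) = -20.75, h(9) = -22.
Sum = Δu · [h(4.625) + h(5.25) + h(5.875) + ...].
Sum = -88.125.

-88.125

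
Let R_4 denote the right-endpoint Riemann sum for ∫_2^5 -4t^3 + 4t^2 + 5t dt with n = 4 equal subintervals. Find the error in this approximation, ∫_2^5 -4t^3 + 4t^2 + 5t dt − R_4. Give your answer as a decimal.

Exact integral: ∫_2^5 f(t) dt = -400.5.
R_4 = -549.5625.
Error = -400.5 − (-549.5625) = 149.0625.

149.0625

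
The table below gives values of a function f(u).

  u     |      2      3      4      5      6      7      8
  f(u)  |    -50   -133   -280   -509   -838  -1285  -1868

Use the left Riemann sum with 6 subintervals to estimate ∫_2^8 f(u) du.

-3095

Δu = 1.
Sum = 1·[(-50) + (-133) + (-280) + (-509) + (-838) + (-1285)] = -3095.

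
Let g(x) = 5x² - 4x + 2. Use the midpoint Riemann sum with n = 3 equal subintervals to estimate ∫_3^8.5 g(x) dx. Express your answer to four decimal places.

855.3391

Δx = (8.5 − 3)/3 = 11/6.
Midpoints: 47/12, 5.75, 91/12.
g(47/12) = 9077/144, g(5.75) = 144.3125, g(91/12) = 37325/144.
Sum = Δx · [g(47/12) + g(5.75) + g(91/12)].
Sum ≈ 855.3391.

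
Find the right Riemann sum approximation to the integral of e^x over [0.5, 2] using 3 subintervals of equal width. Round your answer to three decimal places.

Δx = (2 − 0.5)/3 = 0.5.
Right endpoints: 1, 1.5, 2.
f(1) ≈ 2.718, f(1.5) ≈ 4.482, f(2) ≈ 7.389.
Sum = Δx · [f(1) + f(1.5) + f(2)].
Sum ≈ 7.295.

7.295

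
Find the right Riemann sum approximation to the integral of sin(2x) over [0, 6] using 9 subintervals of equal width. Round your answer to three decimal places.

Δx = (6 − 0)/9 = 2/3.
Right endpoints: 2/3, 4/3, 2, 8/3, 10/3, 4, 14/3, 16/3, 6.
f(2/3) ≈ 0.972, f(4/3) ≈ 0.457, f(2) ≈ -0.757, f(8/3) ≈ -0.813, f(10/3) ≈ 0.374, f(4) ≈ 0.989, f(14/3) ≈ 0.091, f(16/3) ≈ -0.946, f(6) ≈ -0.537.
Sum = Δx · [f(2/3) + f(4/3) + f(2) + ...].
Sum ≈ -0.113.

-0.113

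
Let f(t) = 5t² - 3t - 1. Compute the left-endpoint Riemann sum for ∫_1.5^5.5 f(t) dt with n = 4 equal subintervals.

Δt = (5.5 − 1.5)/4 = 1.
Left endpoints: 1.5, 2.5, 3.5, 4.5.
f(1.5) = 5.75, f(2.5) = 22.75, f(3.5) = 49.75, f(4.5) = 86.75.
Sum = Δt · [f(1.5) + f(2.5) + f(3.5) + f(4.5)].
Sum = 165.

165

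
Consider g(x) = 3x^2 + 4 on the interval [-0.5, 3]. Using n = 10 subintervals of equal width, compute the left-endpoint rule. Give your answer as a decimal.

36.745625

Δx = (3 − (-0.5))/10 = 0.35.
Left endpoints: -0.5, -0.15, 0.2, 0.55, 0.9, 1.25, 1.6, 1.95, 2.3, 2.65.
g(-0.5) = 4.75, g(-0.15) = 4.0675, g(0.2) = 4.12, g(0.55) = 4.9075, g(0.9) = 6.43, g(1.25) = 8.6875, g(1.6) = 11.68, g(1.95) = 15.4075, g(2.3) = 19.87, g(2.65) = 25.0675.
Sum = Δx · [g(-0.5) + g(-0.15) + g(0.2) + ...].
Sum = 36.745625.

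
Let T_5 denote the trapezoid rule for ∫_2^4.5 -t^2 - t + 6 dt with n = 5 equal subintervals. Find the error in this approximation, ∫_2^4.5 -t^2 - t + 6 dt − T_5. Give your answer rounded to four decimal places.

Exact integral: ∫_2^4.5 f(t) dt ≈ -20.833333.
T_5 = -20.9375.
Error ≈ -20.833333 − (-20.9375) ≈ 0.1042.

0.1042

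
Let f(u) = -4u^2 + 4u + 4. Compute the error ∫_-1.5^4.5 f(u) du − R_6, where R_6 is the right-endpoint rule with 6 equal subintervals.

Exact integral: ∫_-1.5^4.5 f(u) du = -66.
R_6 = -94.
Error = -66 − (-94) = 28.

28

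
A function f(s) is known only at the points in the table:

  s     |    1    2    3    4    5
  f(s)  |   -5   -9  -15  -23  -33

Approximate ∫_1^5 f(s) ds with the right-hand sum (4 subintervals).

-80

Δs = 1.
Sum = 1·[(-9) + (-15) + (-23) + (-33)] = -80.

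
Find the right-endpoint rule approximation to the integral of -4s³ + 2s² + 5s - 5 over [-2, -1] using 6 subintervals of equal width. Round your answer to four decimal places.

4.8426

Δs = (-1 − (-2))/6 = 1/6.
Right endpoints: -11/6, -5/3, -1.5, -4/3, -7/6, -1.
f(-11/6) = 929/54, f(-5/3) = 290/27, f(-1.5) = 5.5, f(-4/3) = 37/27, f(-7/6) = -95/54, f(-1) = -4.
Sum = Δs · [f(-11/6) + f(-5/3) + f(-1.5) + ...].
Sum ≈ 4.8426.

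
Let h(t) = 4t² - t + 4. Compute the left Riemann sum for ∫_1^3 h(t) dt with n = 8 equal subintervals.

35

Δt = (3 − 1)/8 = 0.25.
Left endpoints: 1, 1.25, 1.5, 1.75, 2, 2.25, 2.5, 2.75.
h(1) = 7, h(1.25) = 9, h(1.5) = 11.5, h(1.75) = 14.5, h(2) = 18, h(2.25) = 22, h(2.5) = 26.5, h(2.75) = 31.5.
Sum = Δt · [h(1) + h(1.25) + h(1.5) + ...].
Sum = 35.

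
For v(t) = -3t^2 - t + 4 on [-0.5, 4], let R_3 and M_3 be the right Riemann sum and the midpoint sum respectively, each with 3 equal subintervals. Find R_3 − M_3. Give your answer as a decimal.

R_3 = -97.875.
M_3 = -51.46875.
R_3 − M_3 = -46.40625.

-46.40625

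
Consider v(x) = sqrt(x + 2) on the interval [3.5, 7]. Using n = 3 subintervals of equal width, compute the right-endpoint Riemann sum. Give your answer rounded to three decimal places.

Δx = (7 − 3.5)/3 = 7/6.
Right endpoints: 14/3, 35/6, 7.
v(14/3) ≈ 2.582, v(35/6) ≈ 2.799, v(7) ≈ 3.000.
Sum = Δx · [v(14/3) + v(35/6) + v(7)].
Sum ≈ 9.778.

9.778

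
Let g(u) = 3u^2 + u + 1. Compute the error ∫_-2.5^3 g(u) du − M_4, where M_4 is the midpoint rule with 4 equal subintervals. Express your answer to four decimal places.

Exact integral: ∫_-2.5^3 g(u) du = 49.5.
M_4 ≈ 46.900391.
Error ≈ 49.5 − 46.900391 ≈ 2.5996.

2.5996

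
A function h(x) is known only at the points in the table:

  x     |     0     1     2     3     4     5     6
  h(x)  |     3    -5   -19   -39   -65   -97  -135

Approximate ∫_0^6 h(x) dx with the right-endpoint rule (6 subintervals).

Δx = 1.
Sum = 1·[(-5) + (-19) + (-39) + (-65) + (-97) + (-135)] = -360.

-360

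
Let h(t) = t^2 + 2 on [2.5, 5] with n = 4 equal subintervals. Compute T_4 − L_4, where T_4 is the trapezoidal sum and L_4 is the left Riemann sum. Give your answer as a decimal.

5.859375

T_4 = 41.62109375.
L_4 = 35.76171875.
T_4 − L_4 = 5.859375.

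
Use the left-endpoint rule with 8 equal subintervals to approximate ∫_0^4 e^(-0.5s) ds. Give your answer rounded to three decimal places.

Δs = (4 − 0)/8 = 0.5.
Left endpoints: 0, 0.5, 1, 1.5, 2, 2.5, 3, 3.5.
f(0) ≈ 1.000, f(0.5) ≈ 0.779, f(1) ≈ 0.607, f(1.5) ≈ 0.472, f(2) ≈ 0.368, f(2.5) ≈ 0.287, f(3) ≈ 0.223, f(3.5) ≈ 0.174.
Sum = Δs · [f(0) + f(0.5) + f(1) + ...].
Sum ≈ 1.954.

1.954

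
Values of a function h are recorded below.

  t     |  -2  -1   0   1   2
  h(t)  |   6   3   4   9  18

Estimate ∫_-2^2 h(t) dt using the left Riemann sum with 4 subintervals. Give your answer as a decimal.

Δt = 1.
Sum = 1·[6 + 3 + 4 + 9] = 22.

22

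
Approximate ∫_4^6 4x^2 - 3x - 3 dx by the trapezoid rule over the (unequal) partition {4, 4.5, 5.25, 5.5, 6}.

Subinterval widths: 0.5, 0.75, 0.25, 0.5.
f(4) = 49, f(4.5) = 64.5, f(5.25) = 91.5, f(5.5) = 101.5, f(6) = 123.
On each subinterval the trapezoid contributes (Δx_i/2)·[f(x_{i-1}) + f(x_i)].
Sum = 167.125.

167.125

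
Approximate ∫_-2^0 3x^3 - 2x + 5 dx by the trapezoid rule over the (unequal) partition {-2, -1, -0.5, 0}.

-0.4375

Subinterval widths: 1, 0.5, 0.5.
f(-2) = -15, f(-1) = 4, f(-0.5) = 5.625, f(0) = 5.
On each subinterval the trapezoid contributes (Δx_i/2)·[f(x_{i-1}) + f(x_i)].
Sum = -0.4375.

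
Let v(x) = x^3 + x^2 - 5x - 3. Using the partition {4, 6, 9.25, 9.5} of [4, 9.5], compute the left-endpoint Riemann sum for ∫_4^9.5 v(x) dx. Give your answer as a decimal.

Subinterval widths: 2, 3.25, 0.25.
Left endpoints: 4, 6, 9.25.
v(4) = 57, v(6) = 219, v(9.25) = 827.765625.
Sum = Σ Δx_i · v(x_i).
Sum = 1032.69140625.

1032.69140625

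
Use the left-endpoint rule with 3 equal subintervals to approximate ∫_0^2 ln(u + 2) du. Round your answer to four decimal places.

1.9186

Δu = (2 − 0)/3 = 2/3.
Left endpoints: 0, 2/3, 4/3.
f(0) ≈ 0.6931, f(2/3) ≈ 0.9808, f(4/3) ≈ 1.2040.
Sum = Δu · [f(0) + f(2/3) + f(4/3)].
Sum ≈ 1.9186.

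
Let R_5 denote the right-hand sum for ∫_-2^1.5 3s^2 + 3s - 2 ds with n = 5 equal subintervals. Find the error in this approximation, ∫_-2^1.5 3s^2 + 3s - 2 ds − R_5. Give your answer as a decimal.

Exact integral: ∫_-2^1.5 f(s) ds = 1.75.
R_5 = 4.445.
Error = 1.75 − 4.445 = -2.695.

-2.695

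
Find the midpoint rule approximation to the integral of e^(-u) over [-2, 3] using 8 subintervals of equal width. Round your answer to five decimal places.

Δu = (3 − (-2))/8 = 0.625.
Midpoints: -1.6875, -1.0625, -0.4375, 0.1875, 0.8125, 1.4375, 2.0625, 2.6875.
f(-1.6875) ≈ 5.40595, f(-1.0625) ≈ 2.89360, f(-0.4375) ≈ 1.54883, f(0.1875) ≈ 0.82903, f(0.8125) ≈ 0.44375, f(1.4375) ≈ 0.23752, f(2.0625) ≈ 0.12714, f(2.6875) ≈ 0.06805.
Sum = Δu · [f(-1.6875) + f(-1.0625) + f(-0.4375) + ...].
Sum ≈ 7.22116.

7.22116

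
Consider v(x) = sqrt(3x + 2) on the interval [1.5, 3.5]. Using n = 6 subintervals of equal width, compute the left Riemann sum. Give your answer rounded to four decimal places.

Δx = (3.5 − 1.5)/6 = 1/3.
Left endpoints: 1.5, 11/6, 13/6, 2.5, 17/6, 19/6.
v(1.5) ≈ 2.5495, v(11/6) ≈ 2.7386, v(13/6) ≈ 2.9155, v(2.5) ≈ 3.0822, v(17/6) ≈ 3.2404, v(19/6) ≈ 3.3912.
Sum = Δx · [v(1.5) + v(11/6) + v(13/6) + ...].
Sum ≈ 5.9724.

5.9724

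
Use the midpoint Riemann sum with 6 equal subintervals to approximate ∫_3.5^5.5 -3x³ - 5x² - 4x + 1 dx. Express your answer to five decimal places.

-812.74074

Δx = (5.5 − 3.5)/6 = 1/3.
Midpoints: 11/3, 4, 13/3, 14/3, 5, 16/3.
f(11/3) = -2059/9, f(4) = -287, f(13/3) = -1063/3, f(14/3) = -3883/9, f(5) = -519, f(16/3) = -1853/3.
Sum = Δx · [f(11/3) + f(4) + f(13/3) + ...].
Sum ≈ -812.74074.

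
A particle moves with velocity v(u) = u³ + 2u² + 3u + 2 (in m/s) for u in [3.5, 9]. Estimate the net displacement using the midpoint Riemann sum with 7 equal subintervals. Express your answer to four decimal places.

Δu = (9 − 3.5)/7 = 11/14.
Midpoints: 109/28, 131/28, 153/28, 6.25, 197/28, 219/28, 241/28.
v(109/28) = 2260637/21952, v(131/28) = 3561123/21952, v(153/28) = 5296241/21952, v(6.25) = 343.015625, v(197/28) = 10325925/21952, v(219/28) = 13748267/21952, v(241/28) = 17860793/21952.
Sum = Δu · [v(109/28) + v(131/28) + v(153/28) + ...].
Sum ≈ 2168.4048.

2168.4048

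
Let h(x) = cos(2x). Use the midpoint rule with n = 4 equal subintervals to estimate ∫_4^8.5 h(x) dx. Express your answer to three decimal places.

Δx = (8.5 − 4)/4 = 1.125.
Midpoints: 4.5625, 5.6875, 6.8125, 7.9375.
h(4.5625) ≈ -0.955, h(5.6875) ≈ 0.370, h(6.8125) ≈ 0.490, h(7.9375) ≈ -0.986.
Sum = Δx · [h(4.5625) + h(5.6875) + h(6.8125) + h(7.9375)].
Sum ≈ -1.216.

-1.216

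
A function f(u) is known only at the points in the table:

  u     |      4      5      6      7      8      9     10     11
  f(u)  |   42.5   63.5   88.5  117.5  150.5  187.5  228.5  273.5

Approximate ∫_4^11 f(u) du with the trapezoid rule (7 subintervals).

994

Δu = 1.
T_7 = (1/2)·[42.5 + 2·63.5 + 2·88.5 + 2·117.5 + 2·150.5 + 2·187.5 + 2·228.5 + 273.5] = 994.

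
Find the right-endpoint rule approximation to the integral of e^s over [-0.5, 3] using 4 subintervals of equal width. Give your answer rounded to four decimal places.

29.2283

Δs = (3 − (-0.5))/4 = 0.875.
Right endpoints: 0.375, 1.25, 2.125, 3.
f(0.375) ≈ 1.4550, f(1.25) ≈ 3.4903, f(2.125) ≈ 8.3729, f(3) ≈ 20.0855.
Sum = Δs · [f(0.375) + f(1.25) + f(2.125) + f(3)].
Sum ≈ 29.2283.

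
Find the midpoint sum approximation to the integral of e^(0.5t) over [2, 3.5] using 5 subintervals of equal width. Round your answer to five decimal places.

6.06695

Δt = (3.5 − 2)/5 = 0.3.
Midpoints: 2.15, 2.45, 2.75, 3.05, 3.35.
f(2.15) ≈ 2.92999, f(2.45) ≈ 3.40417, f(2.75) ≈ 3.95508, f(3.05) ≈ 4.59514, f(3.35) ≈ 5.33880.
Sum = Δt · [f(2.15) + f(2.45) + f(2.75) + f(3.05) + f(3.35)].
Sum ≈ 6.06695.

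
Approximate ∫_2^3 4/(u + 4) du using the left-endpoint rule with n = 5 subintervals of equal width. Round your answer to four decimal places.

0.6262

Δu = (3 − 2)/5 = 0.2.
Left endpoints: 2, 2.2, 2.4, 2.6, 2.8.
f(2) = 2/3, f(2.2) = 20/31, f(2.4) = 0.625, f(2.6) = 20/33, f(2.8) = 10/17.
Sum = Δu · [f(2) + f(2.2) + f(2.4) + f(2.6) + f(2.8)].
Sum ≈ 0.6262.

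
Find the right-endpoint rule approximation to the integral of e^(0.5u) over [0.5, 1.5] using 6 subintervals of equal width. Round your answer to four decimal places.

1.7363

Δu = (1.5 − 0.5)/6 = 1/6.
Right endpoints: 2/3, 5/6, 1, 7/6, 4/3, 1.5.
f(2/3) ≈ 1.3956, f(5/6) ≈ 1.5169, f(1) ≈ 1.6487, f(7/6) ≈ 1.7920, f(4/3) ≈ 1.9477, f(1.5) ≈ 2.1170.
Sum = Δu · [f(2/3) + f(5/6) + f(1) + ...].
Sum ≈ 1.7363.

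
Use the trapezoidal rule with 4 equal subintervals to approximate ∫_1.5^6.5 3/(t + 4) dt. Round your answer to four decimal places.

1.9492

Δt = (6.5 − 1.5)/4 = 1.25.
f(1.5) = 6/11, f(2.75) = 4/9, f(4) = 0.375, f(5.25) = 12/37, f(6.5) = 2/7.
T_4 = (Δt/2)·[f(t_0) + 2f(t_1) + 2f(t_2) + 2f(t_3) + f(t_4)].
Sum ≈ 1.9492.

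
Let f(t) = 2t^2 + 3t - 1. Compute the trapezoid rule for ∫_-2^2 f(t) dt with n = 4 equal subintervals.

8

Δt = (2 − (-2))/4 = 1.
f(-2) = 1, f(-1) = -2, f(0) = -1, f(1) = 4, f(2) = 13.
T_4 = (Δt/2)·[f(t_0) + 2f(t_1) + 2f(t_2) + 2f(t_3) + f(t_4)].
Sum = 8.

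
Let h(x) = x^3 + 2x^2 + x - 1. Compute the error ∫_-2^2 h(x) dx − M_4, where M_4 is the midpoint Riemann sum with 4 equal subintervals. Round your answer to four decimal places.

Exact integral: ∫_-2^2 h(x) dx ≈ 6.666667.
M_4 = 6.
Error ≈ 6.666667 − 6 ≈ 0.6667.

0.6667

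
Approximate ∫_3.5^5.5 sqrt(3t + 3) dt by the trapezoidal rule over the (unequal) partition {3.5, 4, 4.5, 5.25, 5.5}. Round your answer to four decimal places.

Subinterval widths: 0.5, 0.5, 0.75, 0.25.
f(3.5) ≈ 3.6742, f(4) ≈ 3.8730, f(4.5) ≈ 4.0620, f(5.25) ≈ 4.3301, f(5.5) ≈ 4.4159.
On each subinterval the trapezoid contributes (Δt_i/2)·[f(t_{i-1}) + f(t_i)].
Sum ≈ 8.1109.

8.1109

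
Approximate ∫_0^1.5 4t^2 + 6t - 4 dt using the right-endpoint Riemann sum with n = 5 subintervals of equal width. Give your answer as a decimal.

Δt = (1.5 − 0)/5 = 0.3.
Right endpoints: 0.3, 0.6, 0.9, 1.2, 1.5.
f(0.3) = -1.84, f(0.6) = 1.04, f(0.9) = 4.64, f(1.2) = 8.96, f(1.5) = 14.
Sum = Δt · [f(0.3) + f(0.6) + f(0.9) + f(1.2) + f(1.5)].
Sum = 8.04.

8.04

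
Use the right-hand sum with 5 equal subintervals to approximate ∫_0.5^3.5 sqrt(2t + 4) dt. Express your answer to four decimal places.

Δt = (3.5 − 0.5)/5 = 0.6.
Right endpoints: 1.1, 1.7, 2.3, 2.9, 3.5.
f(1.1) ≈ 2.4900, f(1.7) ≈ 2.7203, f(2.3) ≈ 2.9326, f(2.9) ≈ 3.1305, f(3.5) ≈ 3.3166.
Sum = Δt · [f(1.1) + f(1.7) + f(2.3) + f(2.9) + f(3.5)].
Sum ≈ 8.7540.

8.7540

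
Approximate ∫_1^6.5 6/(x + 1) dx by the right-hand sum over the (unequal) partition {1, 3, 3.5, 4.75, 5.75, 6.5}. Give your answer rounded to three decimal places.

6.460

Subinterval widths: 2, 0.5, 1.25, 1, 0.75.
Right endpoints: 3, 3.5, 4.75, 5.75, 6.5.
f(3) = 1.5, f(3.5) = 4/3, f(4.75) = 24/23, f(5.75) = 8/9, f(6.5) = 0.8.
Sum = Σ Δx_i · f(x_i).
Sum ≈ 6.460.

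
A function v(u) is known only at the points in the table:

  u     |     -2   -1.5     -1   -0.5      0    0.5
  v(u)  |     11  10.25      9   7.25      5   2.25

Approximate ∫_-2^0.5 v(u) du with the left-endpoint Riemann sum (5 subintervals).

21.25

Δu = 0.5.
Sum = 0.5·[11 + 10.25 + 9 + 7.25 + 5] = 21.25.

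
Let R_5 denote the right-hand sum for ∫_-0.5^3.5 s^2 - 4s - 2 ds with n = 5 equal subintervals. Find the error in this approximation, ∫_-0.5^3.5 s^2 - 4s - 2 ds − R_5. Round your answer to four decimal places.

1.1733

Exact integral: ∫_-0.5^3.5 f(s) ds ≈ -17.666667.
R_5 = -18.84.
Error ≈ -17.666667 − (-18.84) ≈ 1.1733.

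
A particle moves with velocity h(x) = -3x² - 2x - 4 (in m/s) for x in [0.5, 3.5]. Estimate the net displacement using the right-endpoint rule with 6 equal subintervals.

-77.625

Δx = (3.5 − 0.5)/6 = 0.5.
Right endpoints: 1, 1.5, 2, 2.5, 3, 3.5.
h(1) = -9, h(1.5) = -13.75, h(2) = -20, h(2.5) = -27.75, h(3) = -37, h(3.5) = -47.75.
Sum = Δx · [h(1) + h(1.5) + h(2) + ...].
Sum = -77.625.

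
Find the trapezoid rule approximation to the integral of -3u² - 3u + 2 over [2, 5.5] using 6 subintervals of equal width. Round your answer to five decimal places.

-191.34549

Δu = (5.5 − 2)/6 = 7/12.
f(2) = -16, f(31/12) = -1237/48, f(19/6) = -451/12, f(3.75) = -51.4375, f(13/3) = -202/3, f(59/12) = -4093/48, f(5.5) = -105.25.
T_6 = (Δu/2)·[f(u_0) + 2f(u_1) + ... + 2f(u_{5}) + f(u_6)].
Sum ≈ -191.34549.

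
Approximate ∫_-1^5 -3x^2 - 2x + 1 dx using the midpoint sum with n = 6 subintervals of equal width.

Δx = (5 − (-1))/6 = 1.
Midpoints: -0.5, 0.5, 1.5, 2.5, 3.5, 4.5.
f(-0.5) = 1.25, f(0.5) = -0.75, f(1.5) = -8.75, f(2.5) = -22.75, f(3.5) = -42.75, f(4.5) = -68.75.
Sum = Δx · [f(-0.5) + f(0.5) + f(1.5) + ...].
Sum = -142.5.

-142.5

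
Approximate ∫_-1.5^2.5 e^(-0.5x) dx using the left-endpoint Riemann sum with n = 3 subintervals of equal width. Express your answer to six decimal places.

5.015919

Δx = (2.5 − (-1.5))/3 = 4/3.
Left endpoints: -1.5, -1/6, 7/6.
f(-1.5) ≈ 2.117000, f(-1/6) ≈ 1.086904, f(7/6) ≈ 0.558035.
Sum = Δx · [f(-1.5) + f(-1/6) + f(7/6)].
Sum ≈ 5.015919.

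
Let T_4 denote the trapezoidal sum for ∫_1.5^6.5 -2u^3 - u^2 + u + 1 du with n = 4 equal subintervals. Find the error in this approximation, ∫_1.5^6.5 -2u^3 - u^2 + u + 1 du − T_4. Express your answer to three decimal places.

Exact integral: ∫_1.5^6.5 f(u) du ≈ -955.41667.
T_4 = -987.96875.
Error ≈ -955.41667 − (-987.96875) ≈ 32.552.

32.552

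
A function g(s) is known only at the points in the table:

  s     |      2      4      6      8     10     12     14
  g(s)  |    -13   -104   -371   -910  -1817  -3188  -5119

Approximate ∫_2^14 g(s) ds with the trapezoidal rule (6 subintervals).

-17912

Δs = 2.
T_6 = (2/2)·[(-13) + 2·(-104) + 2·(-371) + 2·(-910) + 2·(-1817) + 2·(-3188) + (-5119)] = -17912.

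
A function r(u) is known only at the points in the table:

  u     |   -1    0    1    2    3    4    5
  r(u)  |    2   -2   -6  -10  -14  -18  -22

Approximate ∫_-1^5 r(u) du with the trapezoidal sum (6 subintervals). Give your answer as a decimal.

Δu = 1.
T_6 = (1/2)·[2 + 2·(-2) + 2·(-6) + 2·(-10) + 2·(-14) + 2·(-18) + (-22)] = -60.

-60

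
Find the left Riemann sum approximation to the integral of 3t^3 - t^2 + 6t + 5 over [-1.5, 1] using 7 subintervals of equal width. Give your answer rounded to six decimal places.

Δt = (1 − (-1.5))/7 = 5/14.
Left endpoints: -1.5, -8/7, -11/14, -3/7, -1/14, 2/7, 9/14.
f(-1.5) = -16.375, f(-8/7) = -2621/343, f(-11/14) = -4903/2744, f(-3/7) = 689/343, f(-1/14) = 12527/2744, f(2/7) = 2299/343, f(9/14) = 25357/2744.
Sum = Δt · [f(-1.5) + f(-8/7) + f(-11/14) + ...].
Sum ≈ -1.173469.

-1.173469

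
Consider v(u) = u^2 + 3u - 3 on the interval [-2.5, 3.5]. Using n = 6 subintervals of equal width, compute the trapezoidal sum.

Δu = (3.5 − (-2.5))/6 = 1.
v(-2.5) = -4.25, v(-1.5) = -5.25, v(-0.5) = -4.25, v(0.5) = -1.25, v(1.5) = 3.75, v(2.5) = 10.75, v(3.5) = 19.75.
T_6 = (Δu/2)·[v(u_0) + 2v(u_1) + ... + 2v(u_{5}) + v(u_6)].
Sum = 11.5.

11.5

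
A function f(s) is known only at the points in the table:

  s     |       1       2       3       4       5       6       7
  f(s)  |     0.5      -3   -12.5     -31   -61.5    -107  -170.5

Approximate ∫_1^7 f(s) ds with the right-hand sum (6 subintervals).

-385.5

Δs = 1.
Sum = 1·[(-3) + (-12.5) + (-31) + (-61.5) + (-107) + (-170.5)] = -385.5.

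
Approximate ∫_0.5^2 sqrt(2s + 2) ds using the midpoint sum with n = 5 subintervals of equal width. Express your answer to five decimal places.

3.16756

Δs = (2 − 0.5)/5 = 0.3.
Midpoints: 0.65, 0.95, 1.25, 1.55, 1.85.
f(0.65) ≈ 1.81659, f(0.95) ≈ 1.97484, f(1.25) ≈ 2.12132, f(1.55) ≈ 2.25832, f(1.85) ≈ 2.38747.
Sum = Δs · [f(0.65) + f(0.95) + f(1.25) + f(1.55) + f(1.85)].
Sum ≈ 3.16756.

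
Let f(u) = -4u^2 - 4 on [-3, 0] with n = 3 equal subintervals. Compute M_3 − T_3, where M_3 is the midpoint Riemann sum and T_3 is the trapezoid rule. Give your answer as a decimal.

3

M_3 = -47.
T_3 = -50.
M_3 − T_3 = 3.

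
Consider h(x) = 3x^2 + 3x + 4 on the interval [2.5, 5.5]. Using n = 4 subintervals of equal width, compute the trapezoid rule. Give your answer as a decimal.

199.59375

Δx = (5.5 − 2.5)/4 = 0.75.
h(2.5) = 30.25, h(3.25) = 45.4375, h(4) = 64, h(4.75) = 85.9375, h(5.5) = 111.25.
T_4 = (Δx/2)·[h(x_0) + 2h(x_1) + 2h(x_2) + 2h(x_3) + h(x_4)].
Sum = 199.59375.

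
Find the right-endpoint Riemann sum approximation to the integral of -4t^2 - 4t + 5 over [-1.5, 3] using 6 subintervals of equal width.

-50.0625

Δt = (3 − (-1.5))/6 = 0.75.
Right endpoints: -0.75, 0, 0.75, 1.5, 2.25, 3.
f(-0.75) = 5.75, f(0) = 5, f(0.75) = -0.25, f(1.5) = -10, f(2.25) = -24.25, f(3) = -43.
Sum = Δt · [f(-0.75) + f(0) + f(0.75) + ...].
Sum = -50.0625.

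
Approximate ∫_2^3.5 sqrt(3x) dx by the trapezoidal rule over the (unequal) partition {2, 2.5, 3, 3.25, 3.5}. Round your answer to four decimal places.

Subinterval widths: 0.5, 0.5, 0.25, 0.25.
f(2) ≈ 2.4495, f(2.5) ≈ 2.7386, f(3) ≈ 3.0000, f(3.25) ≈ 3.1225, f(3.5) ≈ 3.2404.
On each subinterval the trapezoid contributes (Δx_i/2)·[f(x_{i-1}) + f(x_i)].
Sum ≈ 4.2923.

4.2923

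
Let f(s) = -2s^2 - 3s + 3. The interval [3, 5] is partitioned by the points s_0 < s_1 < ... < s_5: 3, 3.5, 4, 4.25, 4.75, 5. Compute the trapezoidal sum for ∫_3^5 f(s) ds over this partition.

-83.46875

Subinterval widths: 0.5, 0.5, 0.25, 0.5, 0.25.
f(3) = -24, f(3.5) = -32, f(4) = -41, f(4.25) = -45.875, f(4.75) = -56.375, f(5) = -62.
On each subinterval the trapezoid contributes (Δs_i/2)·[f(s_{i-1}) + f(s_i)].
Sum = -83.46875.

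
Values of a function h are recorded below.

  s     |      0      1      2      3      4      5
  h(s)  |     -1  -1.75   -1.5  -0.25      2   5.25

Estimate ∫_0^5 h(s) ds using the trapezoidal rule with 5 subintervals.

0.625

Δs = 1.
T_5 = (1/2)·[(-1) + 2·(-1.75) + 2·(-1.5) + 2·(-0.25) + 2·2 + 5.25] = 0.625.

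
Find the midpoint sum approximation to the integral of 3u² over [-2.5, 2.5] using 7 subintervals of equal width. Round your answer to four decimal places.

Δu = (2.5 − (-2.5))/7 = 5/7.
Midpoints: -15/7, -10/7, -5/7, 0, 5/7, 10/7, 15/7.
f(-15/7) = 675/49, f(-10/7) = 300/49, f(-5/7) = 75/49, f(0) = 0, f(5/7) = 75/49, f(10/7) = 300/49, f(15/7) = 675/49.
Sum = Δu · [f(-15/7) + f(-10/7) + f(-5/7) + ...].
Sum ≈ 30.6122.

30.6122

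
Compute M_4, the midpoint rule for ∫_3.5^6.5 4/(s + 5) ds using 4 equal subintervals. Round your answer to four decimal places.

1.2085

Δs = (6.5 − 3.5)/4 = 0.75.
Midpoints: 3.875, 4.625, 5.375, 6.125.
f(3.875) = 32/71, f(4.625) = 32/77, f(5.375) = 32/83, f(6.125) = 32/89.
Sum = Δs · [f(3.875) + f(4.625) + f(5.375) + f(6.125)].
Sum ≈ 1.2085.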